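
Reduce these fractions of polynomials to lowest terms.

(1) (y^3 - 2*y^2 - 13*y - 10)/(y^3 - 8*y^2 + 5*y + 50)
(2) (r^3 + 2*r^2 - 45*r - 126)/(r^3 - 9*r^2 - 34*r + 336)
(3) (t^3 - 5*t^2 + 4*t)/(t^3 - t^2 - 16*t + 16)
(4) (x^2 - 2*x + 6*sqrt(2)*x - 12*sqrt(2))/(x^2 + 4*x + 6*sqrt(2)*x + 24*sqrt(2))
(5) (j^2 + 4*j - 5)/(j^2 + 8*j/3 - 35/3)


(1) = (y + 1)/(y - 5)
(2) = (r + 3)/(r - 8)
(3) = t/(t + 4)
(4) = (x - 2)/(x + 4)
(5) = (3*j - 3)/(3*j - 7)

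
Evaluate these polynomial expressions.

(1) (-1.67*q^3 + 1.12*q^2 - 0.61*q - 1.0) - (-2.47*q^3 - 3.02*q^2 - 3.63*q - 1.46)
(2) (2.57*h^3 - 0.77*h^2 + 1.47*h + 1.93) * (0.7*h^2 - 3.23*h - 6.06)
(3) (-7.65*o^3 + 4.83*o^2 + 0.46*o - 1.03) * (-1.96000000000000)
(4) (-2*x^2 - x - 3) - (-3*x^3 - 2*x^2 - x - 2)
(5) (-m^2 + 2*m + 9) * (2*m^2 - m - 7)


(1) = 0.8*q^3 + 4.14*q^2 + 3.02*q + 0.46
(2) = 1.799*h^5 - 8.8401*h^4 - 12.0581*h^3 + 1.2691*h^2 - 15.1421*h - 11.6958
(3) = 14.994*o^3 - 9.4668*o^2 - 0.9016*o + 2.0188
(4) = 3*x^3 - 1
(5) = -2*m^4 + 5*m^3 + 23*m^2 - 23*m - 63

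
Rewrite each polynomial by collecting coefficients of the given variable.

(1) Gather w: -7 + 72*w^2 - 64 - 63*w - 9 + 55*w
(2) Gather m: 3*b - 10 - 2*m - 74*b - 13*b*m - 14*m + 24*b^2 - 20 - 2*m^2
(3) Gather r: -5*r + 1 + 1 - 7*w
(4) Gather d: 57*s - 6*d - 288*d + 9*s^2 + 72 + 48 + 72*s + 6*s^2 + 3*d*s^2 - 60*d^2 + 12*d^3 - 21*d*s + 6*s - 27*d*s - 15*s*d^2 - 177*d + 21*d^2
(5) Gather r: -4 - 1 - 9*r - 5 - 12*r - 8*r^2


(1) = 72*w^2 - 8*w - 80
(2) = 24*b^2 - 71*b - 2*m^2 + m*(-13*b - 16) - 30
(3) = -5*r - 7*w + 2
(4) = 12*d^3 + d^2*(-15*s - 39) + d*(3*s^2 - 48*s - 471) + 15*s^2 + 135*s + 120
(5) = -8*r^2 - 21*r - 10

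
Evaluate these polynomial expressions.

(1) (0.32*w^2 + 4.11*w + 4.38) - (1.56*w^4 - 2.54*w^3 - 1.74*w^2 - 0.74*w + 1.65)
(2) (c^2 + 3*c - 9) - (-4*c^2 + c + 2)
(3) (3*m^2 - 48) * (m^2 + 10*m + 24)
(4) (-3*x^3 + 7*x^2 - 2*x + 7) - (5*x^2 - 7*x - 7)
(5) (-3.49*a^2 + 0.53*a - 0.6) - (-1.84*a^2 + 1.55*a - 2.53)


(1) = -1.56*w^4 + 2.54*w^3 + 2.06*w^2 + 4.85*w + 2.73
(2) = 5*c^2 + 2*c - 11
(3) = 3*m^4 + 30*m^3 + 24*m^2 - 480*m - 1152
(4) = -3*x^3 + 2*x^2 + 5*x + 14
(5) = -1.65*a^2 - 1.02*a + 1.93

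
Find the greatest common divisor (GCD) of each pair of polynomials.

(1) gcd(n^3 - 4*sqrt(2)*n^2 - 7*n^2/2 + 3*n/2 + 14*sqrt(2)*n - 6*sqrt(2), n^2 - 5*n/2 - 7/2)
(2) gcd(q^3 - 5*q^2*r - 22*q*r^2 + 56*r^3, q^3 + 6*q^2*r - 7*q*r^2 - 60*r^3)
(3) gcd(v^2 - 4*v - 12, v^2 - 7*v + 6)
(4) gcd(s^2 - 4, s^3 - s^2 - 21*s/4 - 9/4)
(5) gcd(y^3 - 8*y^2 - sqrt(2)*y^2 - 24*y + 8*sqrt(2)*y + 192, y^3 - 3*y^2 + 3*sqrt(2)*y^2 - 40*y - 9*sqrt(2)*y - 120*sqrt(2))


(1) = gcd((n - 3)*(n - 1/2)*(n - 4*sqrt(2)), (n - 7/2)*(n + 1)) = 1
(2) = q + 4*r
(3) = v - 6
(4) = 1
(5) = gcd((y - 8)*(y - 4*sqrt(2))*(y + 3*sqrt(2)), (y - 8)*(y + 5)*(y + 3*sqrt(2))) = y^2 + y*(-8 + 3*sqrt(2)) - 24*sqrt(2)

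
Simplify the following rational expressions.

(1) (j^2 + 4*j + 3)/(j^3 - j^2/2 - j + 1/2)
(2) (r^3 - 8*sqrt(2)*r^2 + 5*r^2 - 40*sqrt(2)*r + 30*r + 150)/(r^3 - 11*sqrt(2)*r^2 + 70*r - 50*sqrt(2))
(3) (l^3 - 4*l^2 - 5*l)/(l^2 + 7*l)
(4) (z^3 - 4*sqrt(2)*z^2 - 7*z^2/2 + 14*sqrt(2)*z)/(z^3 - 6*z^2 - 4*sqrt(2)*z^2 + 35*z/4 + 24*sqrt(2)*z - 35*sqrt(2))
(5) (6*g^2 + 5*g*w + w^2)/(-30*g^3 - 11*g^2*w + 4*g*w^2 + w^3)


(1) = (2*j + 6)/(2*j^2 - 3*j + 1)
(2) = (r^2 + r*(5 - 3*sqrt(2)) - 15*sqrt(2))/(r^2 - 6*sqrt(2)*r + 10)
(3) = (l^2 - 4*l - 5)/(l + 7)
(4) = 8*z/(8*z - 20)
(5) = (3*g + w)/(-15*g^2 + 2*g*w + w^2)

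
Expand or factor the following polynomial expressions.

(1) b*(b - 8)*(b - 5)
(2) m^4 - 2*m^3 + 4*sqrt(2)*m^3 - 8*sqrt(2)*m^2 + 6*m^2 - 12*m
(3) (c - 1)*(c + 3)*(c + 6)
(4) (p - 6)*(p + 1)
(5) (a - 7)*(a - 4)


(1) = b^3 - 13*b^2 + 40*b
(2) = m*(m - 2)*(m + sqrt(2))*(m + 3*sqrt(2))
(3) = c^3 + 8*c^2 + 9*c - 18
(4) = p^2 - 5*p - 6
(5) = a^2 - 11*a + 28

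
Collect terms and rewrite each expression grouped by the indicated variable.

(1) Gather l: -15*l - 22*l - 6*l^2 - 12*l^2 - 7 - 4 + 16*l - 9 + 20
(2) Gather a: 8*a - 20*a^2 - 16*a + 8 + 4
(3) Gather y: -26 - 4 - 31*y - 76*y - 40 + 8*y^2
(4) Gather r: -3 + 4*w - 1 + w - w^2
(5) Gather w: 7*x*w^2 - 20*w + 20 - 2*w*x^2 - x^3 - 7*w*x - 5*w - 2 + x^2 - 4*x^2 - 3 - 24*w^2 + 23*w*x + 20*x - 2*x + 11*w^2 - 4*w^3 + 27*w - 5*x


(1) = -18*l^2 - 21*l
(2) = -20*a^2 - 8*a + 12
(3) = 8*y^2 - 107*y - 70
(4) = -w^2 + 5*w - 4
(5) = -4*w^3 + w^2*(7*x - 13) + w*(-2*x^2 + 16*x + 2) - x^3 - 3*x^2 + 13*x + 15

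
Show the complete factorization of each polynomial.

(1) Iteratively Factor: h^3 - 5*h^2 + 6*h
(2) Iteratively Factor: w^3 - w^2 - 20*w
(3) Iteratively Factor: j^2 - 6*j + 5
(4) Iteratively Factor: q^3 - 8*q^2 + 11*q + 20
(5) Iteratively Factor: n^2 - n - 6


(1) = (h - 3)*(h^2 - 2*h) = h*(h - 3)*(h - 2)
(2) = (w + 4)*(w^2 - 5*w) = w*(w + 4)*(w - 5)
(3) = (j - 5)*(j - 1)
(4) = (q - 5)*(q^2 - 3*q - 4) = (q - 5)*(q + 1)*(q - 4)
(5) = (n + 2)*(n - 3)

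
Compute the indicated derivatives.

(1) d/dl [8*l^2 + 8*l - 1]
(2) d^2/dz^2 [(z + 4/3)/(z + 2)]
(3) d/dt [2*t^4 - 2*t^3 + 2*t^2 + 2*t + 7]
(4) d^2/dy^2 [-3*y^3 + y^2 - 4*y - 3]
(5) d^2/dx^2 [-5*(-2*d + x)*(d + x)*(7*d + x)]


(1) = 16*l + 8
(2) = -4/(3*(z + 2)^3)
(3) = 8*t^3 - 6*t^2 + 4*t + 2
(4) = 2 - 18*y
(5) = -60*d - 30*x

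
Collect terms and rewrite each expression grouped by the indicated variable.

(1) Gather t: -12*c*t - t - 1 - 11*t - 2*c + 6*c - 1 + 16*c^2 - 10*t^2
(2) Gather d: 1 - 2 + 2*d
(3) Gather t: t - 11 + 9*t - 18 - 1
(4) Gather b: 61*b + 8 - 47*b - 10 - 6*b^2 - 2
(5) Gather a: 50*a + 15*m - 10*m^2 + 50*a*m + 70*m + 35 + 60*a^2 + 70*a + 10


(1) = 16*c^2 + 4*c - 10*t^2 + t*(-12*c - 12) - 2
(2) = 2*d - 1
(3) = 10*t - 30
(4) = -6*b^2 + 14*b - 4
(5) = 60*a^2 + a*(50*m + 120) - 10*m^2 + 85*m + 45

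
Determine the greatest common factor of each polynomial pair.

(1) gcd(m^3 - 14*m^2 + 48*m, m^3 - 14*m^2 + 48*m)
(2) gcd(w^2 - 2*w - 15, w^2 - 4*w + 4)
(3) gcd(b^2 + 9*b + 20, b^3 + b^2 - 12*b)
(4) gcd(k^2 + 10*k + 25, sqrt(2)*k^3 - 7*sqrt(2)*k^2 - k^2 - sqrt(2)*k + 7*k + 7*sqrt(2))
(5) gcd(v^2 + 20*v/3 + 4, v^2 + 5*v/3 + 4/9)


(1) = m^3 - 14*m^2 + 48*m
(2) = 1
(3) = gcd((b + 4)*(b + 5), b*(b - 3)*(b + 4)) = b + 4
(4) = gcd((k + 5)^2, (k - 7)*(k - sqrt(2))*(sqrt(2)*k + 1)) = 1
(5) = gcd((v + 2/3)*(v + 6), (v + 1/3)*(v + 4/3)) = 1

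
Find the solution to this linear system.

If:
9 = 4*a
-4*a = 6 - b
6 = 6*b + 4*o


Then:
a = 9/4
b = 15
o = -21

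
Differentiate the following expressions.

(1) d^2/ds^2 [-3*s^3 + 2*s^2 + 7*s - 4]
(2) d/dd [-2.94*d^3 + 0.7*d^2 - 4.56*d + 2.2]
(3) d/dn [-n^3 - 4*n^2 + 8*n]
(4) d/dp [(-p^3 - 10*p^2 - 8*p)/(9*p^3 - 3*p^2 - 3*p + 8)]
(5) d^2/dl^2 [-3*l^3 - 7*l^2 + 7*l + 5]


(1) = 4 - 18*s
(2) = -8.82*d^2 + 1.4*d - 4.56
(3) = -3*n^2 - 8*n + 8
(4) = (93*p^4 + 150*p^3 - 18*p^2 - 160*p - 64)/(81*p^6 - 54*p^5 - 45*p^4 + 162*p^3 - 39*p^2 - 48*p + 64)
(5) = -18*l - 14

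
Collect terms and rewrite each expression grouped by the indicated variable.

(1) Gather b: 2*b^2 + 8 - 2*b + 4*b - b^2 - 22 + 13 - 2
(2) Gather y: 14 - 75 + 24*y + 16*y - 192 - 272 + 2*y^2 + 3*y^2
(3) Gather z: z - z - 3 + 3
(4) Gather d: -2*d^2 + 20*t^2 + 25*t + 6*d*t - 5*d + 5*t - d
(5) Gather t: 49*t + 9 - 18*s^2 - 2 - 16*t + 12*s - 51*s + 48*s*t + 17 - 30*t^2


(1) = b^2 + 2*b - 3
(2) = 5*y^2 + 40*y - 525
(3) = 0
(4) = -2*d^2 + d*(6*t - 6) + 20*t^2 + 30*t
(5) = -18*s^2 - 39*s - 30*t^2 + t*(48*s + 33) + 24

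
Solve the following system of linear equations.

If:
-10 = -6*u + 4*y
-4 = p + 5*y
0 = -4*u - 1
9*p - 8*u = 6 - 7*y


Then:
No Solution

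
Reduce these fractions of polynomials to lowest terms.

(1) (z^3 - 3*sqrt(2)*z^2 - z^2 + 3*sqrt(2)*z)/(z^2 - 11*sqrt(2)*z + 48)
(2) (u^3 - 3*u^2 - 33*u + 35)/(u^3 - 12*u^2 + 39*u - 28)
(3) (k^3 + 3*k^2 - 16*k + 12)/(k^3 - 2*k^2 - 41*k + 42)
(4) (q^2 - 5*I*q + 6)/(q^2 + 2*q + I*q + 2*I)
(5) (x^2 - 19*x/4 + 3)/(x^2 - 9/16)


(1) = (z^2 - z)/(z - 8*sqrt(2))
(2) = (u + 5)/(u - 4)
(3) = (k - 2)/(k - 7)
(4) = (q - 6*I)/(q + 2)
(5) = (4*x - 16)/(4*x + 3)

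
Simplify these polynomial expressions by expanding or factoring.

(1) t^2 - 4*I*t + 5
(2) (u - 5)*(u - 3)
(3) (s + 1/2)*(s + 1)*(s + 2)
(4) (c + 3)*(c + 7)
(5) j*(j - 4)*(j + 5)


(1) = (t - 5*I)*(t + I)
(2) = u^2 - 8*u + 15
(3) = s^3 + 7*s^2/2 + 7*s/2 + 1
(4) = c^2 + 10*c + 21
(5) = j^3 + j^2 - 20*j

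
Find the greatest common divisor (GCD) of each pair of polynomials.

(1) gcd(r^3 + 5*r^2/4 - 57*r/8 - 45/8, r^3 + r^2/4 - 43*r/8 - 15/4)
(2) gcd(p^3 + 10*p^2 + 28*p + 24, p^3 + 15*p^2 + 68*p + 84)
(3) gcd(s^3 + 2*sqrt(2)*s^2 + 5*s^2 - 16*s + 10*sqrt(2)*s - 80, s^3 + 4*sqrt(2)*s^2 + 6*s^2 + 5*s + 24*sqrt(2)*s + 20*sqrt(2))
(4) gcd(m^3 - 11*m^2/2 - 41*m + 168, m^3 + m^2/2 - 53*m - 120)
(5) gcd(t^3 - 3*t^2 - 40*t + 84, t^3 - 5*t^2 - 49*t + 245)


(1) = r^2 - 7*r/4 - 15/8
(2) = p^2 + 8*p + 12
(3) = s^2 + s*(5 + 4*sqrt(2)) + 20*sqrt(2)
(4) = m^2 - 2*m - 48
(5) = t - 7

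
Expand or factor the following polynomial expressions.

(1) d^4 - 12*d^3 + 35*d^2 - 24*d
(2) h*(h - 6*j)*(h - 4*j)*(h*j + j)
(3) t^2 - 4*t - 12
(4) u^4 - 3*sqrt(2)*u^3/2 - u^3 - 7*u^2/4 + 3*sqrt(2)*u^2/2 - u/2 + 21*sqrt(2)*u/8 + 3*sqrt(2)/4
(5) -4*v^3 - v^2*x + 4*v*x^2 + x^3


(1) = d*(d - 8)*(d - 3)*(d - 1)
(2) = h^4*j - 10*h^3*j^2 + h^3*j + 24*h^2*j^3 - 10*h^2*j^2 + 24*h*j^3
(3) = (t - 6)*(t + 2)
(4) = (u - 2)*(u + 1/2)^2*(u - 3*sqrt(2)/2)
(5) = (-v + x)*(v + x)*(4*v + x)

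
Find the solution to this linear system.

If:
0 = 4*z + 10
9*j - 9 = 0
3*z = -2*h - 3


Then:
h = 9/4
j = 1
z = -5/2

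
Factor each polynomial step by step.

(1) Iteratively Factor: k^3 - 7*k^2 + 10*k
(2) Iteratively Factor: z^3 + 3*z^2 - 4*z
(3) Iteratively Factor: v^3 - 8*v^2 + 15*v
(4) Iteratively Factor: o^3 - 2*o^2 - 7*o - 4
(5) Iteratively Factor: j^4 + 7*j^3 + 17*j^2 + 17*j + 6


(1) = (k - 5)*(k^2 - 2*k) = k*(k - 5)*(k - 2)
(2) = (z)*(z^2 + 3*z - 4) = z*(z - 1)*(z + 4)
(3) = (v - 5)*(v^2 - 3*v) = (v - 5)*(v - 3)*(v)
(4) = (o + 1)*(o^2 - 3*o - 4) = (o - 4)*(o + 1)*(o + 1)
(5) = (j + 2)*(j^3 + 5*j^2 + 7*j + 3) = (j + 1)*(j + 2)*(j^2 + 4*j + 3) = (j + 1)^2*(j + 2)*(j + 3)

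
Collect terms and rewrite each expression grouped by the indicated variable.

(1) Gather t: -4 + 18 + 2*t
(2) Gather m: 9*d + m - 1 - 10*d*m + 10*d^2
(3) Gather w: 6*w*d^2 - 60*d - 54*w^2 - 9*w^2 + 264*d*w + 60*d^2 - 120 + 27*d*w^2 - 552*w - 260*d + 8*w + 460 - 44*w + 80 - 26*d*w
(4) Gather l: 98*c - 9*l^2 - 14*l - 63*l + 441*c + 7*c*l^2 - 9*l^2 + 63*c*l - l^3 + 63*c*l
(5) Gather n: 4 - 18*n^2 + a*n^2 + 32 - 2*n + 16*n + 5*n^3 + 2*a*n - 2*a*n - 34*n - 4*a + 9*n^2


(1) = 2*t + 14
(2) = 10*d^2 + 9*d + m*(1 - 10*d) - 1
(3) = 60*d^2 - 320*d + w^2*(27*d - 63) + w*(6*d^2 + 238*d - 588) + 420
(4) = 539*c - l^3 + l^2*(7*c - 18) + l*(126*c - 77)
(5) = -4*a + 5*n^3 + n^2*(a - 9) - 20*n + 36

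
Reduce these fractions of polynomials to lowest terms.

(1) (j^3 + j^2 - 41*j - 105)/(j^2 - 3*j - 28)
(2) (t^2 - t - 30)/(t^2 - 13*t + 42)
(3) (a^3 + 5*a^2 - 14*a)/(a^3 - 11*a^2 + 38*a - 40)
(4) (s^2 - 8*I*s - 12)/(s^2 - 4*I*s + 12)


(1) = (j^2 + 8*j + 15)/(j + 4)
(2) = (t + 5)/(t - 7)
(3) = (a^2 + 7*a)/(a^2 - 9*a + 20)
(4) = (s - 2*I)/(s + 2*I)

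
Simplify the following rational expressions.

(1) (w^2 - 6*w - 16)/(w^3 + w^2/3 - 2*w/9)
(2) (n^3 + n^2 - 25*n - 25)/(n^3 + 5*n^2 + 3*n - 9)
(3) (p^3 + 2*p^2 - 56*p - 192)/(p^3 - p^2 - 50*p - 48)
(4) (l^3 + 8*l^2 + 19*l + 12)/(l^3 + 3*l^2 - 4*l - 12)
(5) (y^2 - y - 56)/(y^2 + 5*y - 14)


(1) = (9*w^2 - 54*w - 144)/(9*w^3 + 3*w^2 - 2*w)
(2) = (n^3 + n^2 - 25*n - 25)/(n^3 + 5*n^2 + 3*n - 9)
(3) = (p + 4)/(p + 1)
(4) = (l^2 + 5*l + 4)/(l^2 - 4)
(5) = (y - 8)/(y - 2)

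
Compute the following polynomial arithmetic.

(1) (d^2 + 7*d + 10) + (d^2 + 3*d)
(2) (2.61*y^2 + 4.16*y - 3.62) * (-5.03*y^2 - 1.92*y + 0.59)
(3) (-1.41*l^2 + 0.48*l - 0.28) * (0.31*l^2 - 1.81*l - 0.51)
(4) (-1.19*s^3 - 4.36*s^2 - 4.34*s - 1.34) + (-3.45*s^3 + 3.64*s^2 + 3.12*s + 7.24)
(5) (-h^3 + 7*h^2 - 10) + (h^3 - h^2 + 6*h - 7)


(1) = 2*d^2 + 10*d + 10
(2) = -13.1283*y^4 - 25.936*y^3 + 11.7613*y^2 + 9.4048*y - 2.1358
(3) = -0.4371*l^4 + 2.7009*l^3 - 0.2365*l^2 + 0.262*l + 0.1428
(4) = -4.64*s^3 - 0.72*s^2 - 1.22*s + 5.9
(5) = 6*h^2 + 6*h - 17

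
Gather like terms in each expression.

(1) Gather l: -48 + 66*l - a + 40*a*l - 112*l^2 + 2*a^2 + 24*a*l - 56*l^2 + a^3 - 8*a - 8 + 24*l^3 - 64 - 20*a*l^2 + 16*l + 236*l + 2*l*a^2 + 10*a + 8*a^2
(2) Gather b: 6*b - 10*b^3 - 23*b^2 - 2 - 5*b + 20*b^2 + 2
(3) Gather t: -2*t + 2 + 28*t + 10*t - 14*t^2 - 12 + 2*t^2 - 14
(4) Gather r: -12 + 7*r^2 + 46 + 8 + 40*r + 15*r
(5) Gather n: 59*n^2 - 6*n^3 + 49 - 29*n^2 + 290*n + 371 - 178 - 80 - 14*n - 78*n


(1) = a^3 + 10*a^2 + a + 24*l^3 + l^2*(-20*a - 168) + l*(2*a^2 + 64*a + 318) - 120
(2) = -10*b^3 - 3*b^2 + b
(3) = -12*t^2 + 36*t - 24
(4) = 7*r^2 + 55*r + 42
(5) = -6*n^3 + 30*n^2 + 198*n + 162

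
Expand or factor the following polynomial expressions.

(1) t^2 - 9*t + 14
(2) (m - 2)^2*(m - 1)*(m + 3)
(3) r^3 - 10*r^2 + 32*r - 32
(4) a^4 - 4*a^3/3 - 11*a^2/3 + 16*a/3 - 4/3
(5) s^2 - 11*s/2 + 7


(1) = (t - 7)*(t - 2)
(2) = m^4 - 2*m^3 - 7*m^2 + 20*m - 12
(3) = (r - 4)^2*(r - 2)
(4) = (a - 2)*(a - 1)*(a - 1/3)*(a + 2)
(5) = (s - 7/2)*(s - 2)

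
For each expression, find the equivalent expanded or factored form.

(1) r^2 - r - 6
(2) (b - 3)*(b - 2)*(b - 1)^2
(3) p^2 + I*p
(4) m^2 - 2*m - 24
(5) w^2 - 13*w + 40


(1) = (r - 3)*(r + 2)
(2) = b^4 - 7*b^3 + 17*b^2 - 17*b + 6
(3) = p*(p + I)
(4) = (m - 6)*(m + 4)
(5) = (w - 8)*(w - 5)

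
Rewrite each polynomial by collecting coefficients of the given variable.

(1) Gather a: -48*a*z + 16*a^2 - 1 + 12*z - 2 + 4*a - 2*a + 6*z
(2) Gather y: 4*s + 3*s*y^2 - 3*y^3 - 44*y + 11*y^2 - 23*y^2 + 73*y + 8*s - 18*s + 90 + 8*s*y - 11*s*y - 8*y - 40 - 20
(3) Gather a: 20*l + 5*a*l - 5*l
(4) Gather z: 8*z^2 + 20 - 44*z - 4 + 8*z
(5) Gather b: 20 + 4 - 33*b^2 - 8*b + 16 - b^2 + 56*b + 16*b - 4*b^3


(1) = 16*a^2 + a*(2 - 48*z) + 18*z - 3
(2) = -6*s - 3*y^3 + y^2*(3*s - 12) + y*(21 - 3*s) + 30
(3) = 5*a*l + 15*l
(4) = 8*z^2 - 36*z + 16
(5) = -4*b^3 - 34*b^2 + 64*b + 40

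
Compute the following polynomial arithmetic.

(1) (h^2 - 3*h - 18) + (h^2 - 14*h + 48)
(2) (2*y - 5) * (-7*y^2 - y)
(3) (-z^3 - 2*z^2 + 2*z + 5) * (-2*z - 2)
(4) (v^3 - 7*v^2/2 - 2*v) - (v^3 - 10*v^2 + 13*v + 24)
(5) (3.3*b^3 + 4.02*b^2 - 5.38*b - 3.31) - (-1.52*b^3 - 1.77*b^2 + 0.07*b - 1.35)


(1) = 2*h^2 - 17*h + 30
(2) = -14*y^3 + 33*y^2 + 5*y
(3) = 2*z^4 + 6*z^3 - 14*z - 10
(4) = 13*v^2/2 - 15*v - 24
(5) = 4.82*b^3 + 5.79*b^2 - 5.45*b - 1.96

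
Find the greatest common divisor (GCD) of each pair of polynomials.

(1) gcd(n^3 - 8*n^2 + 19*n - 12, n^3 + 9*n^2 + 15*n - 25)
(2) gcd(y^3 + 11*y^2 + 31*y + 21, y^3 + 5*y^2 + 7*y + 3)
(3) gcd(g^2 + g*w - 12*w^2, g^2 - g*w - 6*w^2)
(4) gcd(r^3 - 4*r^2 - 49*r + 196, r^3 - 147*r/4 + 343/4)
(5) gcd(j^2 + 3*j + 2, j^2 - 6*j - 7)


(1) = n - 1
(2) = gcd((y + 1)*(y + 3)*(y + 7), (y + 1)^2*(y + 3)) = y^2 + 4*y + 3
(3) = gcd((g - 3*w)*(g + 4*w), (g - 3*w)*(g + 2*w)) = -g + 3*w
(4) = r + 7
(5) = gcd((j + 1)*(j + 2), (j - 7)*(j + 1)) = j + 1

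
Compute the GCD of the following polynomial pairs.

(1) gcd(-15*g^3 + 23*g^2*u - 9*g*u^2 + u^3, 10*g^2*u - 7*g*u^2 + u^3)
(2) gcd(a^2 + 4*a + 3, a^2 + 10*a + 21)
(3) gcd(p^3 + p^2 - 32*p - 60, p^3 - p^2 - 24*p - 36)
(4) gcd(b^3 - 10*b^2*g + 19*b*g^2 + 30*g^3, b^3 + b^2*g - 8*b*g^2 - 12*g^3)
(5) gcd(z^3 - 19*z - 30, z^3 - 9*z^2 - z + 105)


(1) = -5*g + u
(2) = a + 3
(3) = gcd((p - 6)*(p + 2)*(p + 5), (p - 6)*(p + 2)*(p + 3)) = p^2 - 4*p - 12
(4) = gcd((b - 6*g)*(b - 5*g)*(b + g), (b - 3*g)*(b + 2*g)^2) = 1
(5) = z^2 - 2*z - 15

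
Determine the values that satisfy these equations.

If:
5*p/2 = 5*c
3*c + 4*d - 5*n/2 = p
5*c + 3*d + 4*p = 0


Then:
c = p/2
d = -13*p/6
n = -49*p/15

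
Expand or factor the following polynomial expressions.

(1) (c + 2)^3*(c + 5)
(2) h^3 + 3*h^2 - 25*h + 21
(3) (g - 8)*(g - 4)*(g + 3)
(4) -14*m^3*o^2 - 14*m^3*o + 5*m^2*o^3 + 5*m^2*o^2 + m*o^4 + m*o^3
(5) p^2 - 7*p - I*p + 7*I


(1) = c^4 + 11*c^3 + 42*c^2 + 68*c + 40
(2) = (h - 3)*(h - 1)*(h + 7)
(3) = g^3 - 9*g^2 - 4*g + 96
(4) = o*(-2*m + o)*(7*m + o)*(m*o + m)
(5) = (p - 7)*(p - I)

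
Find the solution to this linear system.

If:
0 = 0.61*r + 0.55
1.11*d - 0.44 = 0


Then:
d = 0.40
r = -0.90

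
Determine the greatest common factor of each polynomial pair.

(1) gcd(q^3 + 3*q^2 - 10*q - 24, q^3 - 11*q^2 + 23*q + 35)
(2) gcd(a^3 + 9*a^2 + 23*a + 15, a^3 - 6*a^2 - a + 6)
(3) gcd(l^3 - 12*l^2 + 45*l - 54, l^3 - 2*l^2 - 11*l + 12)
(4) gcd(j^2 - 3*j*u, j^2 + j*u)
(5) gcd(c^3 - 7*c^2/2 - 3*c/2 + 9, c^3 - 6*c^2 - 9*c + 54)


(1) = 1
(2) = a + 1
(3) = gcd((l - 6)*(l - 3)^2, (l - 4)*(l - 1)*(l + 3)) = 1
(4) = j
(5) = c - 3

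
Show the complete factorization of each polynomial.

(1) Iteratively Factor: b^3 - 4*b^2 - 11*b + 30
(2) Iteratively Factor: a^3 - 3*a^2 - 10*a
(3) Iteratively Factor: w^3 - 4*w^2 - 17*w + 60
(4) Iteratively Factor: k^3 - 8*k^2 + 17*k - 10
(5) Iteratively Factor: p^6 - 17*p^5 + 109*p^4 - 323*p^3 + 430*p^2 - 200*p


(1) = (b - 5)*(b^2 + b - 6) = (b - 5)*(b + 3)*(b - 2)
(2) = (a)*(a^2 - 3*a - 10) = a*(a + 2)*(a - 5)
(3) = (w + 4)*(w^2 - 8*w + 15) = (w - 5)*(w + 4)*(w - 3)
(4) = (k - 2)*(k^2 - 6*k + 5) = (k - 2)*(k - 1)*(k - 5)
(5) = (p)*(p^5 - 17*p^4 + 109*p^3 - 323*p^2 + 430*p - 200) = p*(p - 4)*(p^4 - 13*p^3 + 57*p^2 - 95*p + 50) = p*(p - 5)*(p - 4)*(p^3 - 8*p^2 + 17*p - 10) = p*(p - 5)*(p - 4)*(p - 1)*(p^2 - 7*p + 10) = p*(p - 5)^2*(p - 4)*(p - 1)*(p - 2)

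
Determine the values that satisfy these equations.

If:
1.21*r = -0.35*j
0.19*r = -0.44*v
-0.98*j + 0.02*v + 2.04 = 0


Then:
j = 2.09
r = -0.60
v = 0.26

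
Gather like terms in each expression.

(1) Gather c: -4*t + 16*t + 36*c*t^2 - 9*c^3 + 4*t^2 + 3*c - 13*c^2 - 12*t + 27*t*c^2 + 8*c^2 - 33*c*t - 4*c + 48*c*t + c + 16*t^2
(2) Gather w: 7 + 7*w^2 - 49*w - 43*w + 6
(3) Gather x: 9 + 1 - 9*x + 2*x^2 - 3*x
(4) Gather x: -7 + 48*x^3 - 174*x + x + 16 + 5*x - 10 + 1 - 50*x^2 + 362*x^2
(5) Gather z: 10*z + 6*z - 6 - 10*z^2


(1) = -9*c^3 + c^2*(27*t - 5) + c*(36*t^2 + 15*t) + 20*t^2
(2) = 7*w^2 - 92*w + 13
(3) = 2*x^2 - 12*x + 10
(4) = 48*x^3 + 312*x^2 - 168*x
(5) = -10*z^2 + 16*z - 6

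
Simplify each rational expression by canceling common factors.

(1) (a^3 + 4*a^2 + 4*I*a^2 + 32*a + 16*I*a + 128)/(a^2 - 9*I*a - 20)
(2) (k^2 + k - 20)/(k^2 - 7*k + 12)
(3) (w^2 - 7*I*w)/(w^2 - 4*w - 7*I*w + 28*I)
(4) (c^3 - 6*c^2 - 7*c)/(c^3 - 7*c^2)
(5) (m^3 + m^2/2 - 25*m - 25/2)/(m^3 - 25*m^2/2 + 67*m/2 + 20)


(1) = (a^2 + a*(4 + 8*I) + 32*I)/(a - 5*I)
(2) = (k + 5)/(k - 3)
(3) = w/(w - 4)
(4) = (c + 1)/c
(5) = (m + 5)/(m - 8)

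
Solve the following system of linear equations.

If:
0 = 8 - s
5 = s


Then:
No Solution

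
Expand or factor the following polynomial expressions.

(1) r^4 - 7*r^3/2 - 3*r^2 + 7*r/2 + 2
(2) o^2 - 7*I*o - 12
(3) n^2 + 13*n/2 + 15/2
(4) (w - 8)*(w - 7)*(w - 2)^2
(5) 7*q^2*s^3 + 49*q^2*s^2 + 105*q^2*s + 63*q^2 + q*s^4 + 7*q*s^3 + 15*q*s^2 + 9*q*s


(1) = (r - 4)*(r - 1)*(r + 1/2)*(r + 1)
(2) = (o - 4*I)*(o - 3*I)
(3) = (n + 3/2)*(n + 5)
(4) = w^4 - 19*w^3 + 120*w^2 - 284*w + 224
(5) = (7*q + s)*(s + 3)^2*(q*s + q)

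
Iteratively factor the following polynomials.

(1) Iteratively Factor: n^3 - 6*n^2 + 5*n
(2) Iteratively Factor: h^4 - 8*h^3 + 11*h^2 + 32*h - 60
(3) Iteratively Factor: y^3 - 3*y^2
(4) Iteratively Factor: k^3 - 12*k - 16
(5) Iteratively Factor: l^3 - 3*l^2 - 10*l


(1) = (n - 1)*(n^2 - 5*n) = n*(n - 1)*(n - 5)
(2) = (h - 5)*(h^3 - 3*h^2 - 4*h + 12) = (h - 5)*(h - 2)*(h^2 - h - 6) = (h - 5)*(h - 3)*(h - 2)*(h + 2)
(3) = (y)*(y^2 - 3*y) = y^2*(y - 3)
(4) = (k - 4)*(k^2 + 4*k + 4) = (k - 4)*(k + 2)*(k + 2)
(5) = (l - 5)*(l^2 + 2*l) = l*(l - 5)*(l + 2)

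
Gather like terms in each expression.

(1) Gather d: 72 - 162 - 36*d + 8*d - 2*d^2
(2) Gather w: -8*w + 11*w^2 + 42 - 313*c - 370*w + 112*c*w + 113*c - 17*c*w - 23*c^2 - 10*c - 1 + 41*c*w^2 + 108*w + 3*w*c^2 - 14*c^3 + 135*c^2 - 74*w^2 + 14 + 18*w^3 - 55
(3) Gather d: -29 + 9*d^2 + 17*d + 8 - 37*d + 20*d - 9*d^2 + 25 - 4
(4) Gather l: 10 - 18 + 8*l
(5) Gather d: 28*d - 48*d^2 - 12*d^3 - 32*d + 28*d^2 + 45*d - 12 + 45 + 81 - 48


(1) = -2*d^2 - 28*d - 90
(2) = -14*c^3 + 112*c^2 - 210*c + 18*w^3 + w^2*(41*c - 63) + w*(3*c^2 + 95*c - 270)
(3) = 0
(4) = 8*l - 8
(5) = -12*d^3 - 20*d^2 + 41*d + 66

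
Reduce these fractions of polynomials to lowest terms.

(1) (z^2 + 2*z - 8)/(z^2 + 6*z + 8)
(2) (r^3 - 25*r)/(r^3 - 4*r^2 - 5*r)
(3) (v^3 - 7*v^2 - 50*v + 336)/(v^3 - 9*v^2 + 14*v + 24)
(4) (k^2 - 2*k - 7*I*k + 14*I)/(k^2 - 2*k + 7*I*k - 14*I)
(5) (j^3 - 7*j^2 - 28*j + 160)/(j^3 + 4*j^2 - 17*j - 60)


(1) = (z - 2)/(z + 2)
(2) = (r + 5)/(r + 1)
(3) = (v^2 - v - 56)/(v^2 - 3*v - 4)
(4) = (k - 7*I)/(k + 7*I)
(5) = (j - 8)/(j + 3)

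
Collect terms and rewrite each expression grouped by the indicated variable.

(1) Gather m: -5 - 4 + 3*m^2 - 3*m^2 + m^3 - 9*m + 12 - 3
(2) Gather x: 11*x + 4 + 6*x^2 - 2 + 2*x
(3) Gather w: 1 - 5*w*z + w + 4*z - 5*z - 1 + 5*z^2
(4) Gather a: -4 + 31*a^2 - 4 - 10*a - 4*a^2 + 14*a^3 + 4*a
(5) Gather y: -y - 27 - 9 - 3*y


(1) = m^3 - 9*m
(2) = 6*x^2 + 13*x + 2
(3) = w*(1 - 5*z) + 5*z^2 - z
(4) = 14*a^3 + 27*a^2 - 6*a - 8
(5) = -4*y - 36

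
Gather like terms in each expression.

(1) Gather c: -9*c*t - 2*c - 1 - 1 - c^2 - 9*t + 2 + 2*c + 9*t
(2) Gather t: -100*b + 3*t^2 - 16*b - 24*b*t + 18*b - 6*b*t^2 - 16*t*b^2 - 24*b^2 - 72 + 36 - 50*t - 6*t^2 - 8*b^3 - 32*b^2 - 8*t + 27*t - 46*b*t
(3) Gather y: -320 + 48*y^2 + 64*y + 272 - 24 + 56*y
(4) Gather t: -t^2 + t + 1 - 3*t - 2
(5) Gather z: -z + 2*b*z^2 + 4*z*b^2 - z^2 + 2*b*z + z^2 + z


(1) = -c^2 - 9*c*t
(2) = -8*b^3 - 56*b^2 - 98*b + t^2*(-6*b - 3) + t*(-16*b^2 - 70*b - 31) - 36
(3) = 48*y^2 + 120*y - 72
(4) = -t^2 - 2*t - 1
(5) = 2*b*z^2 + z*(4*b^2 + 2*b)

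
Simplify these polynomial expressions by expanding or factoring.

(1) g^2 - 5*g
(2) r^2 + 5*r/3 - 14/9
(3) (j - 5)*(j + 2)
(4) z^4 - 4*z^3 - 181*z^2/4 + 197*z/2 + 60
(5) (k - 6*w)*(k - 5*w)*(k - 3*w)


(1) = g*(g - 5)
(2) = (r - 2/3)*(r + 7/3)
(3) = j^2 - 3*j - 10
(4) = (z - 8)*(z - 5/2)*(z + 1/2)*(z + 6)
(5) = k^3 - 14*k^2*w + 63*k*w^2 - 90*w^3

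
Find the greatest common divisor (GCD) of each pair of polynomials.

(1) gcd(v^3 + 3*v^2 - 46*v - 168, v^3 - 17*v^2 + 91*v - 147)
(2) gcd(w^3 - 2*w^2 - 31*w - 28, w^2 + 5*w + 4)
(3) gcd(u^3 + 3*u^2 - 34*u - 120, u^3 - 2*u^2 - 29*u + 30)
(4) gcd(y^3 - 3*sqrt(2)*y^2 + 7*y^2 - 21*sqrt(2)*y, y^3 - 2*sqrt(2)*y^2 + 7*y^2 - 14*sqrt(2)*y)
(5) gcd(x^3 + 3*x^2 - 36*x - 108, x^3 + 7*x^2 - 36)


(1) = v - 7
(2) = w^2 + 5*w + 4
(3) = u^2 - u - 30
(4) = y^2 + 7*y
(5) = gcd((x - 6)*(x + 3)*(x + 6), (x - 2)*(x + 3)*(x + 6)) = x^2 + 9*x + 18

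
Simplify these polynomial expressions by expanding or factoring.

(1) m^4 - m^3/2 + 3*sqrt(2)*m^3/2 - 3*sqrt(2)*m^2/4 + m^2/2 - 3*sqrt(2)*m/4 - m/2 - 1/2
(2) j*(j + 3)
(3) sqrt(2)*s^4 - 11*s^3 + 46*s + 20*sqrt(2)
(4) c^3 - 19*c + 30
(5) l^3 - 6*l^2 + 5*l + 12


(1) = (m - 1)*(m + 1/2)*(m + sqrt(2)/2)*(m + sqrt(2))
(2) = j^2 + 3*j
(3) = (s - 5*sqrt(2))*(s - 2*sqrt(2))*(s + sqrt(2))*(sqrt(2)*s + 1)
(4) = (c - 3)*(c - 2)*(c + 5)
(5) = (l - 4)*(l - 3)*(l + 1)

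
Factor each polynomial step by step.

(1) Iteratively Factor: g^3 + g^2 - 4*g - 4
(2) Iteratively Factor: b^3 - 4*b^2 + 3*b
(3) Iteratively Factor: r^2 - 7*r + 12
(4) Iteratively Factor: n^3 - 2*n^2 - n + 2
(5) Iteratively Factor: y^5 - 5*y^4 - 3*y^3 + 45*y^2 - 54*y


(1) = (g + 2)*(g^2 - g - 2) = (g + 1)*(g + 2)*(g - 2)
(2) = (b - 1)*(b^2 - 3*b) = b*(b - 1)*(b - 3)
(3) = (r - 4)*(r - 3)
(4) = (n - 2)*(n^2 - 1) = (n - 2)*(n + 1)*(n - 1)
(5) = (y + 3)*(y^4 - 8*y^3 + 21*y^2 - 18*y) = (y - 2)*(y + 3)*(y^3 - 6*y^2 + 9*y) = (y - 3)*(y - 2)*(y + 3)*(y^2 - 3*y) = y*(y - 3)*(y - 2)*(y + 3)*(y - 3)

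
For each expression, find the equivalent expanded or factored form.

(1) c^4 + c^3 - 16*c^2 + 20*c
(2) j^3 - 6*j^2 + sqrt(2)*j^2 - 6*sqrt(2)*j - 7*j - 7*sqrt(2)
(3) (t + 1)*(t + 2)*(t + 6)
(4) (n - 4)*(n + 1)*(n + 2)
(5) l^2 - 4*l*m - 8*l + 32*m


(1) = c*(c - 2)^2*(c + 5)
(2) = (j - 7)*(j + 1)*(j + sqrt(2))
(3) = t^3 + 9*t^2 + 20*t + 12
(4) = n^3 - n^2 - 10*n - 8
(5) = (l - 8)*(l - 4*m)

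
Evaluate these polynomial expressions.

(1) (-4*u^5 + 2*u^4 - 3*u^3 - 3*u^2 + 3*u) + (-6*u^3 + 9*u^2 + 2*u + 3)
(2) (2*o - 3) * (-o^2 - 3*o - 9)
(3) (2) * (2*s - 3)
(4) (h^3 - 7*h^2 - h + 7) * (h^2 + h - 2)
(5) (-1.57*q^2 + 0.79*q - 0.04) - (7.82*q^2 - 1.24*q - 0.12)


(1) = -4*u^5 + 2*u^4 - 9*u^3 + 6*u^2 + 5*u + 3
(2) = -2*o^3 - 3*o^2 - 9*o + 27
(3) = 4*s - 6
(4) = h^5 - 6*h^4 - 10*h^3 + 20*h^2 + 9*h - 14
(5) = -9.39*q^2 + 2.03*q + 0.08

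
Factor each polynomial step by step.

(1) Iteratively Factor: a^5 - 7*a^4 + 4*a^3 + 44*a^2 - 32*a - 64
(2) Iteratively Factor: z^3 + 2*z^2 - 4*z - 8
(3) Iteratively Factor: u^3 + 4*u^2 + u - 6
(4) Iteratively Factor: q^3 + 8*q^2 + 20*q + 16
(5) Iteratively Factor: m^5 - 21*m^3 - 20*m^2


(1) = (a - 4)*(a^4 - 3*a^3 - 8*a^2 + 12*a + 16) = (a - 4)*(a + 2)*(a^3 - 5*a^2 + 2*a + 8) = (a - 4)*(a - 2)*(a + 2)*(a^2 - 3*a - 4) = (a - 4)*(a - 2)*(a + 1)*(a + 2)*(a - 4)
(2) = (z + 2)*(z^2 - 4) = (z + 2)^2*(z - 2)
(3) = (u - 1)*(u^2 + 5*u + 6) = (u - 1)*(u + 3)*(u + 2)
(4) = (q + 2)*(q^2 + 6*q + 8) = (q + 2)^2*(q + 4)
(5) = (m + 4)*(m^4 - 4*m^3 - 5*m^2) = (m - 5)*(m + 4)*(m^3 + m^2) = m*(m - 5)*(m + 4)*(m^2 + m) = m*(m - 5)*(m + 1)*(m + 4)*(m)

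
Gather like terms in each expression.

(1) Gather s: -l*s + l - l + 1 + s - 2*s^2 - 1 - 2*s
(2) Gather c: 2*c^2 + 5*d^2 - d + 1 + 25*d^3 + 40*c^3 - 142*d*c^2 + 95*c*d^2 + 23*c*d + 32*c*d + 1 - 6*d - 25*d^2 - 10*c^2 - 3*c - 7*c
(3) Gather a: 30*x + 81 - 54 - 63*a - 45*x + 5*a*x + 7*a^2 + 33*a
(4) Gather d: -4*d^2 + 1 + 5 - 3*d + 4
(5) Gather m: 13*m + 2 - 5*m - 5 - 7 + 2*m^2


(1) = -2*s^2 + s*(-l - 1)
(2) = 40*c^3 + c^2*(-142*d - 8) + c*(95*d^2 + 55*d - 10) + 25*d^3 - 20*d^2 - 7*d + 2
(3) = 7*a^2 + a*(5*x - 30) - 15*x + 27
(4) = -4*d^2 - 3*d + 10
(5) = 2*m^2 + 8*m - 10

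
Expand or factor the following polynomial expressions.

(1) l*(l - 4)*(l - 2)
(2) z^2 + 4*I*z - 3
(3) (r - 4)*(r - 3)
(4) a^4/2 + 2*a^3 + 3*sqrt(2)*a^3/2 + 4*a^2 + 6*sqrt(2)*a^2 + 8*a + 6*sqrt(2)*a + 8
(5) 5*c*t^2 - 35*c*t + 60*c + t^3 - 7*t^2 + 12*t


(1) = l^3 - 6*l^2 + 8*l
(2) = (z + I)*(z + 3*I)
(3) = r^2 - 7*r + 12
(4) = (a/2 + sqrt(2))*(a + 2)^2*(a + sqrt(2))
(5) = (5*c + t)*(t - 4)*(t - 3)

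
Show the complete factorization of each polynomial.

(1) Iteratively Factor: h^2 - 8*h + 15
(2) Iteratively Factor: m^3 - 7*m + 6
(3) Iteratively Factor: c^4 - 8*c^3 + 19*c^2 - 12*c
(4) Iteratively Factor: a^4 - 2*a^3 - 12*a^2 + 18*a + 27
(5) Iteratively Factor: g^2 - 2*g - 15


(1) = (h - 3)*(h - 5)
(2) = (m - 2)*(m^2 + 2*m - 3) = (m - 2)*(m + 3)*(m - 1)
(3) = (c - 3)*(c^3 - 5*c^2 + 4*c) = (c - 3)*(c - 1)*(c^2 - 4*c) = c*(c - 3)*(c - 1)*(c - 4)
(4) = (a + 3)*(a^3 - 5*a^2 + 3*a + 9) = (a + 1)*(a + 3)*(a^2 - 6*a + 9) = (a - 3)*(a + 1)*(a + 3)*(a - 3)
(5) = (g - 5)*(g + 3)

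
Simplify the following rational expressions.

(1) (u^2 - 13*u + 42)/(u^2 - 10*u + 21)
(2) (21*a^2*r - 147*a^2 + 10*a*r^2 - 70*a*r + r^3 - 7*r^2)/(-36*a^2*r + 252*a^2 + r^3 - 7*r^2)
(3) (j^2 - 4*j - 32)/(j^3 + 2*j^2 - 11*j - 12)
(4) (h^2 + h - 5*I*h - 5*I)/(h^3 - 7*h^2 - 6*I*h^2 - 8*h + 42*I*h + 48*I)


(1) = (u - 6)/(u - 3)
(2) = (21*a^2 + 10*a*r + r^2)/(-36*a^2 + r^2)
(3) = (j - 8)/(j^2 - 2*j - 3)
(4) = (h - 5*I)/(h^2 + h*(-8 - 6*I) + 48*I)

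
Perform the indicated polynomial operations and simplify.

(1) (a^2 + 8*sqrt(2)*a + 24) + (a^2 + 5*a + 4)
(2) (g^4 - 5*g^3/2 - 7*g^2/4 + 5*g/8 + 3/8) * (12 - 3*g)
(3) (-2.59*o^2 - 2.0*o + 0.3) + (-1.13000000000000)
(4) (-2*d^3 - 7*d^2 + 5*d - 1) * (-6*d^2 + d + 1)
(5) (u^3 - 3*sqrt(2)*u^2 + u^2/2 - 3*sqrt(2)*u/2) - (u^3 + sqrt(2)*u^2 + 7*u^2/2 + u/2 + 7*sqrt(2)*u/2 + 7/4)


(1) = 2*a^2 + 5*a + 8*sqrt(2)*a + 28
(2) = -3*g^5 + 39*g^4/2 - 99*g^3/4 - 183*g^2/8 + 51*g/8 + 9/2
(3) = -2.59*o^2 - 2.0*o - 0.83
(4) = 12*d^5 + 40*d^4 - 39*d^3 + 4*d^2 + 4*d - 1
(5) = -4*sqrt(2)*u^2 - 3*u^2 - 5*sqrt(2)*u - u/2 - 7/4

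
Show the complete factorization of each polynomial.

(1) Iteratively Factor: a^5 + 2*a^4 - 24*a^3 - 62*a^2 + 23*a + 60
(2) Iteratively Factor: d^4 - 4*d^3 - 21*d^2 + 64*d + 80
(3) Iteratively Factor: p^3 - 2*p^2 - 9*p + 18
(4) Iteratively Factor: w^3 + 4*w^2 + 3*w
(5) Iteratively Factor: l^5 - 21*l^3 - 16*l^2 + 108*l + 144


(1) = (a + 3)*(a^4 - a^3 - 21*a^2 + a + 20) = (a - 1)*(a + 3)*(a^3 - 21*a - 20) = (a - 1)*(a + 1)*(a + 3)*(a^2 - a - 20) = (a - 5)*(a - 1)*(a + 1)*(a + 3)*(a + 4)
(2) = (d + 4)*(d^3 - 8*d^2 + 11*d + 20) = (d - 4)*(d + 4)*(d^2 - 4*d - 5) = (d - 4)*(d + 1)*(d + 4)*(d - 5)
(3) = (p - 2)*(p^2 - 9) = (p - 3)*(p - 2)*(p + 3)
(4) = (w)*(w^2 + 4*w + 3) = w*(w + 3)*(w + 1)
(5) = (l - 3)*(l^4 + 3*l^3 - 12*l^2 - 52*l - 48) = (l - 3)*(l + 2)*(l^3 + l^2 - 14*l - 24) = (l - 4)*(l - 3)*(l + 2)*(l^2 + 5*l + 6) = (l - 4)*(l - 3)*(l + 2)*(l + 3)*(l + 2)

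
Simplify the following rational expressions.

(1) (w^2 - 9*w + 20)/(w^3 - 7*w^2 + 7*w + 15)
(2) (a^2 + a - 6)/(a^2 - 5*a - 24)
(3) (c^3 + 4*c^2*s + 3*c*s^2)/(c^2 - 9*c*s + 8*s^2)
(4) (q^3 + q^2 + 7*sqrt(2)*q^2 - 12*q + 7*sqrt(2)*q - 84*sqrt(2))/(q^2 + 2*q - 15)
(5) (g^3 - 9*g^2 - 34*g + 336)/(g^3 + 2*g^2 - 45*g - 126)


(1) = (w - 4)/(w^2 - 2*w - 3)
(2) = (a - 2)/(a - 8)
(3) = (c^3 + 4*c^2*s + 3*c*s^2)/(c^2 - 9*c*s + 8*s^2)
(4) = (q^2 + q*(4 + 7*sqrt(2)) + 28*sqrt(2))/(q + 5)
(5) = (g - 8)/(g + 3)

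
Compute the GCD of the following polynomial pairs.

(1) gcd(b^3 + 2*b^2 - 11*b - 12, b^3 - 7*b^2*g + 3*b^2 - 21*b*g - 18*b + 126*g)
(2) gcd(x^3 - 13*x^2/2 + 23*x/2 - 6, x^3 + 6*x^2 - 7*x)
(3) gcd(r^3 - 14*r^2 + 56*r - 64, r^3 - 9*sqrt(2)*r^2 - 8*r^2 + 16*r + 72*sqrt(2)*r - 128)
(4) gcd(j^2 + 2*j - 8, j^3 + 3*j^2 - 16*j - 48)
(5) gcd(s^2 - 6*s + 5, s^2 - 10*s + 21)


(1) = gcd((b - 3)*(b + 1)*(b + 4), (b - 3)*(b + 6)*(b - 7*g)) = b - 3
(2) = x - 1
(3) = gcd((r - 8)*(r - 4)*(r - 2), (r - 8)*(r - 8*sqrt(2))*(r - sqrt(2))) = r - 8
(4) = j + 4
(5) = gcd((s - 5)*(s - 1), (s - 7)*(s - 3)) = 1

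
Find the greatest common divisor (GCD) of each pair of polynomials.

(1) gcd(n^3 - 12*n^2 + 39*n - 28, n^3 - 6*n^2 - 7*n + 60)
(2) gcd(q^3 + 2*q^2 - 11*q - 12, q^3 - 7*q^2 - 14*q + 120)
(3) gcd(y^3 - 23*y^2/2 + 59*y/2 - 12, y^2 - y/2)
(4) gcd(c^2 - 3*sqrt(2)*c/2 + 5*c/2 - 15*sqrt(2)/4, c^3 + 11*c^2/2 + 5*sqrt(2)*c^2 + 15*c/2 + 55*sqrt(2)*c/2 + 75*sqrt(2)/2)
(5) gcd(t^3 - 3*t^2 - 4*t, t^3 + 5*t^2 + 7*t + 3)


(1) = n - 4
(2) = gcd((q - 3)*(q + 1)*(q + 4), (q - 6)*(q - 5)*(q + 4)) = q + 4
(3) = gcd((y - 8)*(y - 3)*(y - 1/2), y*(y - 1/2)) = y - 1/2
(4) = gcd((c + 5/2)*(c - 3*sqrt(2)/2), (c + 5/2)*(c + 3)*(c + 5*sqrt(2))) = c + 5/2
(5) = gcd(t*(t - 4)*(t + 1), (t + 1)^2*(t + 3)) = t + 1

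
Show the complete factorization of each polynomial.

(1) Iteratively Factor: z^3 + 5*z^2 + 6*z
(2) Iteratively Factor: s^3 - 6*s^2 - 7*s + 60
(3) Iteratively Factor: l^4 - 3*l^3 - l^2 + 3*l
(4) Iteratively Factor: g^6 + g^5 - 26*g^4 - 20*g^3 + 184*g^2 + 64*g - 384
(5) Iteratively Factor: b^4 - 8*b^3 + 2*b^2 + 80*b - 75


(1) = (z + 2)*(z^2 + 3*z) = z*(z + 2)*(z + 3)
(2) = (s - 4)*(s^2 - 2*s - 15) = (s - 5)*(s - 4)*(s + 3)
(3) = (l)*(l^3 - 3*l^2 - l + 3) = l*(l - 3)*(l^2 - 1) = l*(l - 3)*(l - 1)*(l + 1)
(4) = (g - 2)*(g^5 + 3*g^4 - 20*g^3 - 60*g^2 + 64*g + 192) = (g - 2)^2*(g^4 + 5*g^3 - 10*g^2 - 80*g - 96) = (g - 2)^2*(g + 4)*(g^3 + g^2 - 14*g - 24) = (g - 2)^2*(g + 3)*(g + 4)*(g^2 - 2*g - 8) = (g - 4)*(g - 2)^2*(g + 3)*(g + 4)*(g + 2)
(5) = (b + 3)*(b^3 - 11*b^2 + 35*b - 25) = (b - 5)*(b + 3)*(b^2 - 6*b + 5) = (b - 5)^2*(b + 3)*(b - 1)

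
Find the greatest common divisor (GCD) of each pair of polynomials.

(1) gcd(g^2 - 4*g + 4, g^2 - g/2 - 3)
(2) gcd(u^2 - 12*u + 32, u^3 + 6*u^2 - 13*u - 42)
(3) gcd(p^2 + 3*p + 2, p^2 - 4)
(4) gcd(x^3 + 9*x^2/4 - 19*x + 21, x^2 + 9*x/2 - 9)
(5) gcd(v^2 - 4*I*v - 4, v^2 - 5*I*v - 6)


(1) = g - 2
(2) = 1
(3) = gcd((p + 1)*(p + 2), (p - 2)*(p + 2)) = p + 2
(4) = gcd((x - 2)*(x - 7/4)*(x + 6), (x - 3/2)*(x + 6)) = x + 6
(5) = gcd((v - 2*I)^2, (v - 3*I)*(v - 2*I)) = v - 2*I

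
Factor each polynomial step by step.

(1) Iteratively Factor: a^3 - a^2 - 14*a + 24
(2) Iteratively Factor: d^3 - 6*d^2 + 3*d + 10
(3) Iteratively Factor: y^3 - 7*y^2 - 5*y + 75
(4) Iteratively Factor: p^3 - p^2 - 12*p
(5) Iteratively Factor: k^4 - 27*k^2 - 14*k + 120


(1) = (a + 4)*(a^2 - 5*a + 6) = (a - 3)*(a + 4)*(a - 2)
(2) = (d - 5)*(d^2 - d - 2) = (d - 5)*(d + 1)*(d - 2)
(3) = (y + 3)*(y^2 - 10*y + 25) = (y - 5)*(y + 3)*(y - 5)
(4) = (p)*(p^2 - p - 12) = p*(p - 4)*(p + 3)
(5) = (k - 2)*(k^3 + 2*k^2 - 23*k - 60) = (k - 5)*(k - 2)*(k^2 + 7*k + 12) = (k - 5)*(k - 2)*(k + 4)*(k + 3)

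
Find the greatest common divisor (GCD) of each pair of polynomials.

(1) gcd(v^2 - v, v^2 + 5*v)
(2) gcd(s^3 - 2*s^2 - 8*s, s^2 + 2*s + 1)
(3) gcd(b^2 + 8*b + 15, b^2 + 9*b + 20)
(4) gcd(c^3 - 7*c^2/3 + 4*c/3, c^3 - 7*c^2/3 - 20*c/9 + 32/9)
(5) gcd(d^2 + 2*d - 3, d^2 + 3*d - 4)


(1) = gcd(v*(v - 1), v*(v + 5)) = v
(2) = 1
(3) = gcd((b + 3)*(b + 5), (b + 4)*(b + 5)) = b + 5
(4) = c - 1
(5) = d - 1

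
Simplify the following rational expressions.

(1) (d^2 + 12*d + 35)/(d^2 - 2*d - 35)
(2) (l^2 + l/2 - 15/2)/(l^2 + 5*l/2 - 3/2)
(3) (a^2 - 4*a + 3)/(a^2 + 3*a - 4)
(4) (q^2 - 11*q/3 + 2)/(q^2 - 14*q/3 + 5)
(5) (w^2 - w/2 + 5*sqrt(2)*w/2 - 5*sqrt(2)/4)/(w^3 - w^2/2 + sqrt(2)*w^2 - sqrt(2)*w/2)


(1) = (d + 7)/(d - 7)
(2) = (2*l - 5)/(2*l - 1)
(3) = (a - 3)/(a + 4)
(4) = (3*q - 2)/(3*q - 5)
(5) = (8*w + 20*sqrt(2))/(8*w^2 + 8*sqrt(2)*w)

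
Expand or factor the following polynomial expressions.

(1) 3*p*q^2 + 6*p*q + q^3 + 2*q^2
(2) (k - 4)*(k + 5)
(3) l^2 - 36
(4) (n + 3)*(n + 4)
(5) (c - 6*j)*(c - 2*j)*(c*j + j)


(1) = q*(3*p + q)*(q + 2)
(2) = k^2 + k - 20
(3) = (l - 6)*(l + 6)
(4) = n^2 + 7*n + 12
(5) = c^3*j - 8*c^2*j^2 + c^2*j + 12*c*j^3 - 8*c*j^2 + 12*j^3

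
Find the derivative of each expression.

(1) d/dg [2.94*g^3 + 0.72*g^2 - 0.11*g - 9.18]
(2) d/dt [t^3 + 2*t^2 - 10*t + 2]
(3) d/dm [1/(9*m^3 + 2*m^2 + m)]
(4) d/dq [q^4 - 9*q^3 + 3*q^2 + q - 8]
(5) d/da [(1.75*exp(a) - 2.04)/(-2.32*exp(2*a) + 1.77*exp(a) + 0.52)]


(1) = 8.82*g^2 + 1.44*g - 0.11
(2) = 3*t^2 + 4*t - 10
(3) = (-27*m^2 - 4*m - 1)/(m^2*(9*m^2 + 2*m + 1)^2)
(4) = 4*q^3 - 27*q^2 + 6*q + 1
(5) = (4.06*exp(2*a) - 9.4656*exp(a) + 4.5208)*exp(a)/(5.3824*exp(4*a) - 8.2128*exp(3*a) + 0.7201*exp(2*a) + 1.8408*exp(a) + 0.2704)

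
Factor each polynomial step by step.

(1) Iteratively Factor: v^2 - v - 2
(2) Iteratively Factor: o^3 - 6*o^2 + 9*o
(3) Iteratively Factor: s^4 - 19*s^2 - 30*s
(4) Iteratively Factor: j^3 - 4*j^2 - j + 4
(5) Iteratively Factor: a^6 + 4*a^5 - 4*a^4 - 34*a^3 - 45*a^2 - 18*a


(1) = (v + 1)*(v - 2)
(2) = (o - 3)*(o^2 - 3*o) = (o - 3)^2*(o)
(3) = (s + 2)*(s^3 - 2*s^2 - 15*s) = (s - 5)*(s + 2)*(s^2 + 3*s) = s*(s - 5)*(s + 2)*(s + 3)
(4) = (j - 1)*(j^2 - 3*j - 4) = (j - 4)*(j - 1)*(j + 1)
(5) = (a + 1)*(a^5 + 3*a^4 - 7*a^3 - 27*a^2 - 18*a) = a*(a + 1)*(a^4 + 3*a^3 - 7*a^2 - 27*a - 18) = a*(a + 1)*(a + 3)*(a^3 - 7*a - 6) = a*(a + 1)^2*(a + 3)*(a^2 - a - 6) = a*(a + 1)^2*(a + 2)*(a + 3)*(a - 3)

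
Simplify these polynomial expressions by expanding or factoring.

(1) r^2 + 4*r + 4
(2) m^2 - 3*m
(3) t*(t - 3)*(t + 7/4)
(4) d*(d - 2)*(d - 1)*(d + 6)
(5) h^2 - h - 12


(1) = (r + 2)^2
(2) = m*(m - 3)
(3) = t^3 - 5*t^2/4 - 21*t/4
(4) = d^4 + 3*d^3 - 16*d^2 + 12*d
(5) = (h - 4)*(h + 3)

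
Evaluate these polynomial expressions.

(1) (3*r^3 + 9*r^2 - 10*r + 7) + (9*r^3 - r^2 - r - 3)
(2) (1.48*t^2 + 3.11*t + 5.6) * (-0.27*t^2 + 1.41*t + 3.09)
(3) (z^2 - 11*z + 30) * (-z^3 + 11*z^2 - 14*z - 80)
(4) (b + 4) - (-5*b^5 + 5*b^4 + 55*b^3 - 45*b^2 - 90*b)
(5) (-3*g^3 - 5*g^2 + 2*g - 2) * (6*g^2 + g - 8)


(1) = 12*r^3 + 8*r^2 - 11*r + 4
(2) = -0.3996*t^4 + 1.2471*t^3 + 7.4463*t^2 + 17.5059*t + 17.304
(3) = -z^5 + 22*z^4 - 165*z^3 + 404*z^2 + 460*z - 2400
(4) = 5*b^5 - 5*b^4 - 55*b^3 + 45*b^2 + 91*b + 4
(5) = -18*g^5 - 33*g^4 + 31*g^3 + 30*g^2 - 18*g + 16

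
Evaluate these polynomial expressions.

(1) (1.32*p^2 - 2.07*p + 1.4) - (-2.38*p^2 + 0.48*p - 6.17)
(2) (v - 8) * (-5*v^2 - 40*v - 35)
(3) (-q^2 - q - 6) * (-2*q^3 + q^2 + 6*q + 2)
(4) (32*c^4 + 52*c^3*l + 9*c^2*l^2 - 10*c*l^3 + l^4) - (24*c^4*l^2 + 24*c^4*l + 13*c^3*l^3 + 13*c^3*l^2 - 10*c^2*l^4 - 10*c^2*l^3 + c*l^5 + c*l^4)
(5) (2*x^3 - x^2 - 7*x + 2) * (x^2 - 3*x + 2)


(1) = 3.7*p^2 - 2.55*p + 7.57
(2) = -5*v^3 + 285*v + 280
(3) = 2*q^5 + q^4 + 5*q^3 - 14*q^2 - 38*q - 12
(4) = -24*c^4*l^2 - 24*c^4*l + 32*c^4 - 13*c^3*l^3 - 13*c^3*l^2 + 52*c^3*l + 10*c^2*l^4 + 10*c^2*l^3 + 9*c^2*l^2 - c*l^5 - c*l^4 - 10*c*l^3 + l^4
(5) = 2*x^5 - 7*x^4 + 21*x^2 - 20*x + 4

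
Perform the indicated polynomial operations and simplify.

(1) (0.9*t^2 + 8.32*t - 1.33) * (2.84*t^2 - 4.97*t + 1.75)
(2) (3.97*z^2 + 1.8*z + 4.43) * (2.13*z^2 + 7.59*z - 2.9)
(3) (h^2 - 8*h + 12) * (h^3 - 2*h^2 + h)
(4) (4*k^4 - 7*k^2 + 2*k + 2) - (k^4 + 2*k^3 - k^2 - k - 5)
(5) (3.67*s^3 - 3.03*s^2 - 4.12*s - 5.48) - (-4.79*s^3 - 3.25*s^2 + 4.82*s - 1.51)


(1) = 2.556*t^4 + 19.1558*t^3 - 43.5526*t^2 + 21.1701*t - 2.3275
(2) = 8.4561*z^4 + 33.9663*z^3 + 11.5849*z^2 + 28.4037*z - 12.847
(3) = h^5 - 10*h^4 + 29*h^3 - 32*h^2 + 12*h
(4) = 3*k^4 - 2*k^3 - 6*k^2 + 3*k + 7
(5) = 8.46*s^3 + 0.22*s^2 - 8.94*s - 3.97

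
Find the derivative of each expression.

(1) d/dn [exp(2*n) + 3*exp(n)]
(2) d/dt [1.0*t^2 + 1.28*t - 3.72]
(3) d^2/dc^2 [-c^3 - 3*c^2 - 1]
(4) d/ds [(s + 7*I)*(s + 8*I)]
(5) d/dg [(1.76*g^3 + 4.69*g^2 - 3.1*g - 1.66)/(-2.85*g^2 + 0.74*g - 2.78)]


(1) = (2*exp(n) + 3)*exp(n)
(2) = 2.0*t + 1.28
(3) = -6*c - 6
(4) = 2*s + 15*I
(5) = (-5.016*g^4 + 2.6048*g^3 - 20.0428*g^2 - 35.5384*g + 9.8464)/(8.1225*g^4 - 4.218*g^3 + 16.3936*g^2 - 4.1144*g + 7.7284)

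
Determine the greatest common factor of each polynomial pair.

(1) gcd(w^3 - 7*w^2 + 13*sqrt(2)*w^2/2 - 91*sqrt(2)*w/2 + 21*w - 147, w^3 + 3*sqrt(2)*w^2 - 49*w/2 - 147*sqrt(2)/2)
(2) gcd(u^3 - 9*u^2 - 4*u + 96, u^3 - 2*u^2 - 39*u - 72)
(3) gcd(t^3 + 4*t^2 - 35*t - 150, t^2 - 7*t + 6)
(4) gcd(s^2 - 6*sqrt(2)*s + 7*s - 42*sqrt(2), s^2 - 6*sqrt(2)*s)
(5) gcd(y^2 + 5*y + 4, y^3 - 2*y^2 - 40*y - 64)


(1) = gcd((w - 7)*(w + 3*sqrt(2))*(w + 7*sqrt(2)/2), (w - 7*sqrt(2)/2)*(w + 3*sqrt(2))*(w + 7*sqrt(2)/2)) = w^2 + 13*sqrt(2)*w/2 + 21
(2) = gcd((u - 8)*(u - 4)*(u + 3), (u - 8)*(u + 3)^2) = u^2 - 5*u - 24
(3) = t - 6
(4) = s - 6*sqrt(2)
(5) = gcd((y + 1)*(y + 4), (y - 8)*(y + 2)*(y + 4)) = y + 4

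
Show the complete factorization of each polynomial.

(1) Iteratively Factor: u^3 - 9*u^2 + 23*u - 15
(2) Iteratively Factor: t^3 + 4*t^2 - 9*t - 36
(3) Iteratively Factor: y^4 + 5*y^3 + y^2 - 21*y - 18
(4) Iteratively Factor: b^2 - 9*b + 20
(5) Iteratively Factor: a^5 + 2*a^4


(1) = (u - 3)*(u^2 - 6*u + 5) = (u - 5)*(u - 3)*(u - 1)
(2) = (t + 4)*(t^2 - 9) = (t - 3)*(t + 4)*(t + 3)
(3) = (y + 3)*(y^3 + 2*y^2 - 5*y - 6) = (y + 3)^2*(y^2 - y - 2) = (y + 1)*(y + 3)^2*(y - 2)
(4) = (b - 5)*(b - 4)
(5) = (a)*(a^4 + 2*a^3) = a*(a + 2)*(a^3) = a^2*(a + 2)*(a^2) = a^3*(a + 2)*(a)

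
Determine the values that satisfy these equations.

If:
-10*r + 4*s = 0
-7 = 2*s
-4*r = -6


Then:
No Solution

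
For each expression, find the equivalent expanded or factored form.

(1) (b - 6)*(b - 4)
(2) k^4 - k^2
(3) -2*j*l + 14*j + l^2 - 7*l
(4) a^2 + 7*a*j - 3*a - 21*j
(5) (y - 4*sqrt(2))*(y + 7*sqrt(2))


(1) = b^2 - 10*b + 24
(2) = k^2*(k - 1)*(k + 1)
(3) = (-2*j + l)*(l - 7)
(4) = (a - 3)*(a + 7*j)
(5) = y^2 + 3*sqrt(2)*y - 56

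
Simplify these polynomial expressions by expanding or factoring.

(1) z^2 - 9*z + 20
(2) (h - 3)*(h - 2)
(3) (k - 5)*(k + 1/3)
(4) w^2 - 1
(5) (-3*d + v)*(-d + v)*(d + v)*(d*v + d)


(1) = (z - 5)*(z - 4)
(2) = h^2 - 5*h + 6
(3) = k^2 - 14*k/3 - 5/3
(4) = (w - 1)*(w + 1)
(5) = 3*d^4*v + 3*d^4 - d^3*v^2 - d^3*v - 3*d^2*v^3 - 3*d^2*v^2 + d*v^4 + d*v^3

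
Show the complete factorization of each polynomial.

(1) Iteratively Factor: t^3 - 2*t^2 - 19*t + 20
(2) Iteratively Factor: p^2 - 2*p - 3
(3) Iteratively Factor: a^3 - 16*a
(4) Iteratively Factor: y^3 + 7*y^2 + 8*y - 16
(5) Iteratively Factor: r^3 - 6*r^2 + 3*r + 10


(1) = (t - 5)*(t^2 + 3*t - 4) = (t - 5)*(t + 4)*(t - 1)
(2) = (p - 3)*(p + 1)
(3) = (a)*(a^2 - 16) = a*(a + 4)*(a - 4)
(4) = (y + 4)*(y^2 + 3*y - 4) = (y - 1)*(y + 4)*(y + 4)
(5) = (r - 2)*(r^2 - 4*r - 5) = (r - 5)*(r - 2)*(r + 1)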